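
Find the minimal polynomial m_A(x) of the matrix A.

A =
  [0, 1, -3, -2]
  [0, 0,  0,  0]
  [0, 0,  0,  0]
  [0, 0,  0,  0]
x^2

The characteristic polynomial is χ_A(x) = x^4, so the eigenvalues are known. The minimal polynomial is
  m_A(x) = Π_λ (x − λ)^{k_λ}
where k_λ is the size of the *largest* Jordan block for λ (equivalently, the smallest k with (A − λI)^k v = 0 for every generalised eigenvector v of λ).

  λ = 0: largest Jordan block has size 2, contributing (x − 0)^2

So m_A(x) = x^2 = x^2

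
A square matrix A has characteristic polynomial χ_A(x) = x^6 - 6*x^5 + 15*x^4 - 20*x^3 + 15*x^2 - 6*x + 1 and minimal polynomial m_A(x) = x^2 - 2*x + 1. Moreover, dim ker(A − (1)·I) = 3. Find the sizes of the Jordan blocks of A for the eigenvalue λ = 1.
Block sizes for λ = 1: [2, 2, 2]

Step 1 — from the characteristic polynomial, algebraic multiplicity of λ = 1 is 6. From dim ker(A − (1)·I) = 3, there are exactly 3 Jordan blocks for λ = 1.
Step 2 — from the minimal polynomial, the factor (x − 1)^2 tells us the largest block for λ = 1 has size 2.
Step 3 — with total size 6, 3 blocks, and largest block 2, the block sizes (in nonincreasing order) are [2, 2, 2].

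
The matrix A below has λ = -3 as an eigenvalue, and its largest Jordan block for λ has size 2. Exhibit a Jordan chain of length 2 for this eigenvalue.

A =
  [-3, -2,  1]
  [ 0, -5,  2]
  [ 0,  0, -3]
A Jordan chain for λ = -3 of length 2:
v_1 = (-1, 0, 0)ᵀ
v_2 = (0, 1, 1)ᵀ

Let N = A − (-3)·I. We want v_2 with N^2 v_2 = 0 but N^1 v_2 ≠ 0; then v_{j-1} := N · v_j for j = 2, …, 2.

Pick v_2 = (0, 1, 1)ᵀ.
Then v_1 = N · v_2 = (-1, 0, 0)ᵀ.

Sanity check: (A − (-3)·I) v_1 = (0, 0, 0)ᵀ = 0. ✓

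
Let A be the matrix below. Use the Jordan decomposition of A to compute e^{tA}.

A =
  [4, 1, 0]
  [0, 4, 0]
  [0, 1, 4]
e^{tA} =
  [exp(4*t), t*exp(4*t), 0]
  [0, exp(4*t), 0]
  [0, t*exp(4*t), exp(4*t)]

Strategy: write A = P · J · P⁻¹ where J is a Jordan canonical form, so e^{tA} = P · e^{tJ} · P⁻¹, and e^{tJ} can be computed block-by-block.

A has Jordan form
J =
  [4, 1, 0]
  [0, 4, 0]
  [0, 0, 4]
(up to reordering of blocks).

Per-block formulas:
  For a 1×1 block at λ = 4: exp(t · [4]) = [e^(4t)].
  For a 2×2 Jordan block J_2(4): exp(t · J_2(4)) = e^(4t)·(I + t·N), where N is the 2×2 nilpotent shift.

After assembling e^{tJ} and conjugating by P, we get:

e^{tA} =
  [exp(4*t), t*exp(4*t), 0]
  [0, exp(4*t), 0]
  [0, t*exp(4*t), exp(4*t)]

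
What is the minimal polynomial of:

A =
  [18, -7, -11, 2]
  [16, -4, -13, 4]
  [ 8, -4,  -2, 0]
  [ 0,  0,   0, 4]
x^3 - 12*x^2 + 48*x - 64

The characteristic polynomial is χ_A(x) = (x - 4)^4, so the eigenvalues are known. The minimal polynomial is
  m_A(x) = Π_λ (x − λ)^{k_λ}
where k_λ is the size of the *largest* Jordan block for λ (equivalently, the smallest k with (A − λI)^k v = 0 for every generalised eigenvector v of λ).

  λ = 4: largest Jordan block has size 3, contributing (x − 4)^3

So m_A(x) = (x - 4)^3 = x^3 - 12*x^2 + 48*x - 64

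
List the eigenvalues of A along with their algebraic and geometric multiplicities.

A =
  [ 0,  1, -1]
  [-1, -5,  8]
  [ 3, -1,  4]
λ = -2: alg = 2, geom = 1; λ = 3: alg = 1, geom = 1

Step 1 — factor the characteristic polynomial to read off the algebraic multiplicities:
  χ_A(x) = (x - 3)*(x + 2)^2

Step 2 — compute geometric multiplicities via the rank-nullity identity g(λ) = n − rank(A − λI):
  rank(A − (-2)·I) = 2, so dim ker(A − (-2)·I) = n − 2 = 1
  rank(A − (3)·I) = 2, so dim ker(A − (3)·I) = n − 2 = 1

Summary:
  λ = -2: algebraic multiplicity = 2, geometric multiplicity = 1
  λ = 3: algebraic multiplicity = 1, geometric multiplicity = 1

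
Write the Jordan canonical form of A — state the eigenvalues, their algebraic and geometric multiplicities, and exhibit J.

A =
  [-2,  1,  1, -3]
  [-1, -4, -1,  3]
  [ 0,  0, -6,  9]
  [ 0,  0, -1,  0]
J_2(-3) ⊕ J_2(-3)

The characteristic polynomial is
  det(x·I − A) = x^4 + 12*x^3 + 54*x^2 + 108*x + 81 = (x + 3)^4

Eigenvalues and multiplicities (the geometric multiplicity of λ is n − rank(A − λI), which equals the number of Jordan blocks for λ):
  λ = -3: algebraic multiplicity = 4, geometric multiplicity = 2

Determining the block sizes for each eigenvalue:
  λ = -3: with am = 4 and gm = 2, the partition is not yet determined (e.g. several partitions of 4 into 2 parts exist). Let N = A − (-3)·I. Computing rank(N^1) = 2, rank(N^2) = 0; the number of blocks of size ≥ j is rank(N^{j−1}) − rank(N^j), giving [2, 2]. So we have 2 block(s) of size 2 → block sizes [2, 2]

Assembling the blocks gives a Jordan form
J =
  [-3,  1,  0,  0]
  [ 0, -3,  0,  0]
  [ 0,  0, -3,  1]
  [ 0,  0,  0, -3]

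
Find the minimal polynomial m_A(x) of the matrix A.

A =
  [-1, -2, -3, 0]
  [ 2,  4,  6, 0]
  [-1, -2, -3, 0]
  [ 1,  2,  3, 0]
x^2

The characteristic polynomial is χ_A(x) = x^4, so the eigenvalues are known. The minimal polynomial is
  m_A(x) = Π_λ (x − λ)^{k_λ}
where k_λ is the size of the *largest* Jordan block for λ (equivalently, the smallest k with (A − λI)^k v = 0 for every generalised eigenvector v of λ).

  λ = 0: largest Jordan block has size 2, contributing (x − 0)^2

So m_A(x) = x^2 = x^2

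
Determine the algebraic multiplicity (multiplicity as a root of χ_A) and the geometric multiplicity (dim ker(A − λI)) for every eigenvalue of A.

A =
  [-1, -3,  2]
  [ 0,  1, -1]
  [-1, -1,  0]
λ = 0: alg = 3, geom = 1

Step 1 — factor the characteristic polynomial to read off the algebraic multiplicities:
  χ_A(x) = x^3

Step 2 — compute geometric multiplicities via the rank-nullity identity g(λ) = n − rank(A − λI):
  rank(A − (0)·I) = 2, so dim ker(A − (0)·I) = n − 2 = 1

Summary:
  λ = 0: algebraic multiplicity = 3, geometric multiplicity = 1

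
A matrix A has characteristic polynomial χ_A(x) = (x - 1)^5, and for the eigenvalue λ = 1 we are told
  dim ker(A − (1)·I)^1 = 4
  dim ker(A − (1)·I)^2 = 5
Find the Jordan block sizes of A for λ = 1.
Block sizes for λ = 1: [2, 1, 1, 1]

From the dimensions of kernels of powers, the number of Jordan blocks of size at least j is d_j − d_{j−1} where d_j = dim ker(N^j) (with d_0 = 0). Computing the differences gives [4, 1].
The number of blocks of size exactly k is (#blocks of size ≥ k) − (#blocks of size ≥ k + 1), so the partition is: 3 block(s) of size 1, 1 block(s) of size 2.
In nonincreasing order the block sizes are [2, 1, 1, 1].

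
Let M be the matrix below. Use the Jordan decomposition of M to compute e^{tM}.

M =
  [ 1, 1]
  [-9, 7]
e^{tM} =
  [-3*t*exp(4*t) + exp(4*t), t*exp(4*t)]
  [-9*t*exp(4*t), 3*t*exp(4*t) + exp(4*t)]

Strategy: write M = P · J · P⁻¹ where J is a Jordan canonical form, so e^{tM} = P · e^{tJ} · P⁻¹, and e^{tJ} can be computed block-by-block.

M has Jordan form
J =
  [4, 1]
  [0, 4]
(up to reordering of blocks).

Per-block formulas:
  For a 2×2 Jordan block J_2(4): exp(t · J_2(4)) = e^(4t)·(I + t·N), where N is the 2×2 nilpotent shift.

After assembling e^{tJ} and conjugating by P, we get:

e^{tM} =
  [-3*t*exp(4*t) + exp(4*t), t*exp(4*t)]
  [-9*t*exp(4*t), 3*t*exp(4*t) + exp(4*t)]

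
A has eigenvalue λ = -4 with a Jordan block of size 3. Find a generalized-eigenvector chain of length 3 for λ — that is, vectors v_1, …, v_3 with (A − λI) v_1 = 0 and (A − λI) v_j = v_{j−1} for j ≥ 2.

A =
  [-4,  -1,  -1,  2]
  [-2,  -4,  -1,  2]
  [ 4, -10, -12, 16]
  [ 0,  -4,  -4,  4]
A Jordan chain for λ = -4 of length 3:
v_1 = (-2, -4, -12, -8)ᵀ
v_2 = (0, -2, 4, 0)ᵀ
v_3 = (1, 0, 0, 0)ᵀ

Let N = A − (-4)·I. We want v_3 with N^3 v_3 = 0 but N^2 v_3 ≠ 0; then v_{j-1} := N · v_j for j = 3, …, 2.

Pick v_3 = (1, 0, 0, 0)ᵀ.
Then v_2 = N · v_3 = (0, -2, 4, 0)ᵀ.
Then v_1 = N · v_2 = (-2, -4, -12, -8)ᵀ.

Sanity check: (A − (-4)·I) v_1 = (0, 0, 0, 0)ᵀ = 0. ✓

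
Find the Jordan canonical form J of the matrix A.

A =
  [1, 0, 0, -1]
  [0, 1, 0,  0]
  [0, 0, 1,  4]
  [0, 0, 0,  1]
J_2(1) ⊕ J_1(1) ⊕ J_1(1)

The characteristic polynomial is
  det(x·I − A) = x^4 - 4*x^3 + 6*x^2 - 4*x + 1 = (x - 1)^4

Eigenvalues and multiplicities (the geometric multiplicity of λ is n − rank(A − λI), which equals the number of Jordan blocks for λ):
  λ = 1: algebraic multiplicity = 4, geometric multiplicity = 3

Determining the block sizes for each eigenvalue:
  λ = 1: 3 blocks summing to 4 forces exactly one block of size 2 and the rest size 1 → block sizes [2, 1, 1]

Assembling the blocks gives a Jordan form
J =
  [1, 1, 0, 0]
  [0, 1, 0, 0]
  [0, 0, 1, 0]
  [0, 0, 0, 1]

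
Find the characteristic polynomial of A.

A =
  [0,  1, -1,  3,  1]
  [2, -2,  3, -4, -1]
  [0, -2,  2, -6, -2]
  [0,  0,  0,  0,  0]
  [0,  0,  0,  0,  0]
x^5

Expanding det(x·I − A) (e.g. by cofactor expansion or by noting that A is similar to its Jordan form J, which has the same characteristic polynomial as A) gives
  χ_A(x) = x^5
which factors as x^5. The eigenvalues (with algebraic multiplicities) are λ = 0 with multiplicity 5.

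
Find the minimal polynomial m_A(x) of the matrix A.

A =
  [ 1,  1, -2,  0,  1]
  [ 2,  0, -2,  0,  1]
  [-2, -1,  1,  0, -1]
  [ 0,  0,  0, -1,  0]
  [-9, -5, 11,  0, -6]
x^3 + 3*x^2 + 3*x + 1

The characteristic polynomial is χ_A(x) = (x + 1)^5, so the eigenvalues are known. The minimal polynomial is
  m_A(x) = Π_λ (x − λ)^{k_λ}
where k_λ is the size of the *largest* Jordan block for λ (equivalently, the smallest k with (A − λI)^k v = 0 for every generalised eigenvector v of λ).

  λ = -1: largest Jordan block has size 3, contributing (x + 1)^3

So m_A(x) = (x + 1)^3 = x^3 + 3*x^2 + 3*x + 1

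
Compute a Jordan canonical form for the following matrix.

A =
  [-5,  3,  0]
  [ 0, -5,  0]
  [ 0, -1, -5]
J_2(-5) ⊕ J_1(-5)

The characteristic polynomial is
  det(x·I − A) = x^3 + 15*x^2 + 75*x + 125 = (x + 5)^3

Eigenvalues and multiplicities (the geometric multiplicity of λ is n − rank(A − λI), which equals the number of Jordan blocks for λ):
  λ = -5: algebraic multiplicity = 3, geometric multiplicity = 2

Determining the block sizes for each eigenvalue:
  λ = -5: 2 blocks summing to 3 forces exactly one block of size 2 and the rest size 1 → block sizes [2, 1]

Assembling the blocks gives a Jordan form
J =
  [-5,  1,  0]
  [ 0, -5,  0]
  [ 0,  0, -5]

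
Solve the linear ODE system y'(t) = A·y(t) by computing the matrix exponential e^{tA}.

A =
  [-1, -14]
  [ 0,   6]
e^{tA} =
  [exp(-t), -2*exp(6*t) + 2*exp(-t)]
  [0, exp(6*t)]

Strategy: write A = P · J · P⁻¹ where J is a Jordan canonical form, so e^{tA} = P · e^{tJ} · P⁻¹, and e^{tJ} can be computed block-by-block.

A has Jordan form
J =
  [-1, 0]
  [ 0, 6]
(up to reordering of blocks).

Per-block formulas:
  For a 1×1 block at λ = -1: exp(t · [-1]) = [e^(-1t)].
  For a 1×1 block at λ = 6: exp(t · [6]) = [e^(6t)].

After assembling e^{tJ} and conjugating by P, we get:

e^{tA} =
  [exp(-t), -2*exp(6*t) + 2*exp(-t)]
  [0, exp(6*t)]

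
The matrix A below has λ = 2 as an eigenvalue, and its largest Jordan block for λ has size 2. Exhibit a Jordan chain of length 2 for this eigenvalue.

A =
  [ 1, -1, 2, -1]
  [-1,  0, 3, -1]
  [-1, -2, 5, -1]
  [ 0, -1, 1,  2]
A Jordan chain for λ = 2 of length 2:
v_1 = (-1, -1, -1, 0)ᵀ
v_2 = (1, 0, 0, 0)ᵀ

Let N = A − (2)·I. We want v_2 with N^2 v_2 = 0 but N^1 v_2 ≠ 0; then v_{j-1} := N · v_j for j = 2, …, 2.

Pick v_2 = (1, 0, 0, 0)ᵀ.
Then v_1 = N · v_2 = (-1, -1, -1, 0)ᵀ.

Sanity check: (A − (2)·I) v_1 = (0, 0, 0, 0)ᵀ = 0. ✓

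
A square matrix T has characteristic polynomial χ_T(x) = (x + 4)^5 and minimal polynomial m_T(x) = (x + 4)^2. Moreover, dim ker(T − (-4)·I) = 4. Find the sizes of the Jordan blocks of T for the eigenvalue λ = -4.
Block sizes for λ = -4: [2, 1, 1, 1]

Step 1 — from the characteristic polynomial, algebraic multiplicity of λ = -4 is 5. From dim ker(T − (-4)·I) = 4, there are exactly 4 Jordan blocks for λ = -4.
Step 2 — from the minimal polynomial, the factor (x + 4)^2 tells us the largest block for λ = -4 has size 2.
Step 3 — with total size 5, 4 blocks, and largest block 2, the block sizes (in nonincreasing order) are [2, 1, 1, 1].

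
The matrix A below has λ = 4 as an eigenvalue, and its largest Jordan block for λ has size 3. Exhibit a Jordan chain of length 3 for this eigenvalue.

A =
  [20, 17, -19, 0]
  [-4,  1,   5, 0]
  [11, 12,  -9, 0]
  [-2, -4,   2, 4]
A Jordan chain for λ = 4 of length 3:
v_1 = (-21, 3, -15, 6)ᵀ
v_2 = (16, -4, 11, -2)ᵀ
v_3 = (1, 0, 0, 0)ᵀ

Let N = A − (4)·I. We want v_3 with N^3 v_3 = 0 but N^2 v_3 ≠ 0; then v_{j-1} := N · v_j for j = 3, …, 2.

Pick v_3 = (1, 0, 0, 0)ᵀ.
Then v_2 = N · v_3 = (16, -4, 11, -2)ᵀ.
Then v_1 = N · v_2 = (-21, 3, -15, 6)ᵀ.

Sanity check: (A − (4)·I) v_1 = (0, 0, 0, 0)ᵀ = 0. ✓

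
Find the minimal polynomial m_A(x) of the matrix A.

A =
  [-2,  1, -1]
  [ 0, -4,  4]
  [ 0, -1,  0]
x^3 + 6*x^2 + 12*x + 8

The characteristic polynomial is χ_A(x) = (x + 2)^3, so the eigenvalues are known. The minimal polynomial is
  m_A(x) = Π_λ (x − λ)^{k_λ}
where k_λ is the size of the *largest* Jordan block for λ (equivalently, the smallest k with (A − λI)^k v = 0 for every generalised eigenvector v of λ).

  λ = -2: largest Jordan block has size 3, contributing (x + 2)^3

So m_A(x) = (x + 2)^3 = x^3 + 6*x^2 + 12*x + 8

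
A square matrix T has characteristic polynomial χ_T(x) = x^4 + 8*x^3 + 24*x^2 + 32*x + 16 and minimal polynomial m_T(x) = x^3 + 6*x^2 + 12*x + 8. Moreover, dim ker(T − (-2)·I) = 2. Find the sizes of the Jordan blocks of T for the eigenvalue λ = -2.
Block sizes for λ = -2: [3, 1]

Step 1 — from the characteristic polynomial, algebraic multiplicity of λ = -2 is 4. From dim ker(T − (-2)·I) = 2, there are exactly 2 Jordan blocks for λ = -2.
Step 2 — from the minimal polynomial, the factor (x + 2)^3 tells us the largest block for λ = -2 has size 3.
Step 3 — with total size 4, 2 blocks, and largest block 3, the block sizes (in nonincreasing order) are [3, 1].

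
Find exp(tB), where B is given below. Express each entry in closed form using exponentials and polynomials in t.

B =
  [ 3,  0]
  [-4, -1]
e^{tB} =
  [exp(3*t), 0]
  [-exp(3*t) + exp(-t), exp(-t)]

Strategy: write B = P · J · P⁻¹ where J is a Jordan canonical form, so e^{tB} = P · e^{tJ} · P⁻¹, and e^{tJ} can be computed block-by-block.

B has Jordan form
J =
  [-1, 0]
  [ 0, 3]
(up to reordering of blocks).

Per-block formulas:
  For a 1×1 block at λ = 3: exp(t · [3]) = [e^(3t)].
  For a 1×1 block at λ = -1: exp(t · [-1]) = [e^(-1t)].

After assembling e^{tJ} and conjugating by P, we get:

e^{tB} =
  [exp(3*t), 0]
  [-exp(3*t) + exp(-t), exp(-t)]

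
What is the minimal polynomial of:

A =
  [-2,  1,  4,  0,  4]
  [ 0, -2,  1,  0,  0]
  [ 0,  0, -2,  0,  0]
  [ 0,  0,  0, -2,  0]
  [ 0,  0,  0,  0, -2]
x^3 + 6*x^2 + 12*x + 8

The characteristic polynomial is χ_A(x) = (x + 2)^5, so the eigenvalues are known. The minimal polynomial is
  m_A(x) = Π_λ (x − λ)^{k_λ}
where k_λ is the size of the *largest* Jordan block for λ (equivalently, the smallest k with (A − λI)^k v = 0 for every generalised eigenvector v of λ).

  λ = -2: largest Jordan block has size 3, contributing (x + 2)^3

So m_A(x) = (x + 2)^3 = x^3 + 6*x^2 + 12*x + 8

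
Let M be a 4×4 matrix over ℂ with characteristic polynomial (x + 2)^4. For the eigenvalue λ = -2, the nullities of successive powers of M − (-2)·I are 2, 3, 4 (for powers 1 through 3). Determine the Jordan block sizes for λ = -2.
Block sizes for λ = -2: [3, 1]

From the dimensions of kernels of powers, the number of Jordan blocks of size at least j is d_j − d_{j−1} where d_j = dim ker(N^j) (with d_0 = 0). Computing the differences gives [2, 1, 1].
The number of blocks of size exactly k is (#blocks of size ≥ k) − (#blocks of size ≥ k + 1), so the partition is: 1 block(s) of size 1, 1 block(s) of size 3.
In nonincreasing order the block sizes are [3, 1].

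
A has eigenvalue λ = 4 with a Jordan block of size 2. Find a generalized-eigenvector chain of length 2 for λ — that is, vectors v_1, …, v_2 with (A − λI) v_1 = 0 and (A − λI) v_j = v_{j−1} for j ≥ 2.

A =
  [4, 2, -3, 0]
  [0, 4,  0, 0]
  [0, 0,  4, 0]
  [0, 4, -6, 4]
A Jordan chain for λ = 4 of length 2:
v_1 = (2, 0, 0, 4)ᵀ
v_2 = (0, 1, 0, 0)ᵀ

Let N = A − (4)·I. We want v_2 with N^2 v_2 = 0 but N^1 v_2 ≠ 0; then v_{j-1} := N · v_j for j = 2, …, 2.

Pick v_2 = (0, 1, 0, 0)ᵀ.
Then v_1 = N · v_2 = (2, 0, 0, 4)ᵀ.

Sanity check: (A − (4)·I) v_1 = (0, 0, 0, 0)ᵀ = 0. ✓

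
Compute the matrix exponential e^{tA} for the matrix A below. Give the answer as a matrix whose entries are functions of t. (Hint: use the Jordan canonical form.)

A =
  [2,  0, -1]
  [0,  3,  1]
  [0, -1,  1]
e^{tA} =
  [exp(2*t), t^2*exp(2*t)/2, t^2*exp(2*t)/2 - t*exp(2*t)]
  [0, t*exp(2*t) + exp(2*t), t*exp(2*t)]
  [0, -t*exp(2*t), -t*exp(2*t) + exp(2*t)]

Strategy: write A = P · J · P⁻¹ where J is a Jordan canonical form, so e^{tA} = P · e^{tJ} · P⁻¹, and e^{tJ} can be computed block-by-block.

A has Jordan form
J =
  [2, 1, 0]
  [0, 2, 1]
  [0, 0, 2]
(up to reordering of blocks).

Per-block formulas:
  For a 3×3 Jordan block J_3(2): exp(t · J_3(2)) = e^(2t)·(I + t·N + (t^2/2)·N^2), where N is the 3×3 nilpotent shift.

After assembling e^{tJ} and conjugating by P, we get:

e^{tA} =
  [exp(2*t), t^2*exp(2*t)/2, t^2*exp(2*t)/2 - t*exp(2*t)]
  [0, t*exp(2*t) + exp(2*t), t*exp(2*t)]
  [0, -t*exp(2*t), -t*exp(2*t) + exp(2*t)]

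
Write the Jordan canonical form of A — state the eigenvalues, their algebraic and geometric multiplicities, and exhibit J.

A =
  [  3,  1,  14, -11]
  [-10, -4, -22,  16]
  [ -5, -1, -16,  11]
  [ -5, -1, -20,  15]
J_2(-2) ⊕ J_1(-2) ⊕ J_1(4)

The characteristic polynomial is
  det(x·I − A) = x^4 + 2*x^3 - 12*x^2 - 40*x - 32 = (x - 4)*(x + 2)^3

Eigenvalues and multiplicities (the geometric multiplicity of λ is n − rank(A − λI), which equals the number of Jordan blocks for λ):
  λ = -2: algebraic multiplicity = 3, geometric multiplicity = 2
  λ = 4: algebraic multiplicity = 1, geometric multiplicity = 1

Determining the block sizes for each eigenvalue:
  λ = -2: 2 blocks summing to 3 forces exactly one block of size 2 and the rest size 1 → block sizes [2, 1]
  λ = 4: one block (gm = 1), so the single block has size am = 1 → block sizes [1]

Assembling the blocks gives a Jordan form
J =
  [-2,  1,  0, 0]
  [ 0, -2,  0, 0]
  [ 0,  0, -2, 0]
  [ 0,  0,  0, 4]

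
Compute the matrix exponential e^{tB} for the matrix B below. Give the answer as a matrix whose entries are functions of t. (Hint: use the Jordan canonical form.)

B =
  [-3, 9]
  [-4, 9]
e^{tB} =
  [-6*t*exp(3*t) + exp(3*t), 9*t*exp(3*t)]
  [-4*t*exp(3*t), 6*t*exp(3*t) + exp(3*t)]

Strategy: write B = P · J · P⁻¹ where J is a Jordan canonical form, so e^{tB} = P · e^{tJ} · P⁻¹, and e^{tJ} can be computed block-by-block.

B has Jordan form
J =
  [3, 1]
  [0, 3]
(up to reordering of blocks).

Per-block formulas:
  For a 2×2 Jordan block J_2(3): exp(t · J_2(3)) = e^(3t)·(I + t·N), where N is the 2×2 nilpotent shift.

After assembling e^{tJ} and conjugating by P, we get:

e^{tB} =
  [-6*t*exp(3*t) + exp(3*t), 9*t*exp(3*t)]
  [-4*t*exp(3*t), 6*t*exp(3*t) + exp(3*t)]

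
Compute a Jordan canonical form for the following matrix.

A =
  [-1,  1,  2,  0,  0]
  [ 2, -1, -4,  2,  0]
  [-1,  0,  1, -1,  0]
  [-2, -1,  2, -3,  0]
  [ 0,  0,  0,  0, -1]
J_2(-1) ⊕ J_2(-1) ⊕ J_1(-1)

The characteristic polynomial is
  det(x·I − A) = x^5 + 5*x^4 + 10*x^3 + 10*x^2 + 5*x + 1 = (x + 1)^5

Eigenvalues and multiplicities (the geometric multiplicity of λ is n − rank(A − λI), which equals the number of Jordan blocks for λ):
  λ = -1: algebraic multiplicity = 5, geometric multiplicity = 3

Determining the block sizes for each eigenvalue:
  λ = -1: with am = 5 and gm = 3, the partition is not yet determined (e.g. several partitions of 5 into 3 parts exist). Let N = A − (-1)·I. Computing rank(N^1) = 2, rank(N^2) = 0; the number of blocks of size ≥ j is rank(N^{j−1}) − rank(N^j), giving [3, 2]. So we have 2 block(s) of size 2, 1 block(s) of size 1 → block sizes [2, 2, 1]

Assembling the blocks gives a Jordan form
J =
  [-1,  1,  0,  0,  0]
  [ 0, -1,  0,  0,  0]
  [ 0,  0, -1,  1,  0]
  [ 0,  0,  0, -1,  0]
  [ 0,  0,  0,  0, -1]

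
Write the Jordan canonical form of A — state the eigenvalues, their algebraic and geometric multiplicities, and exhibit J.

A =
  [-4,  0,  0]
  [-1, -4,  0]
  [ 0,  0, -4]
J_2(-4) ⊕ J_1(-4)

The characteristic polynomial is
  det(x·I − A) = x^3 + 12*x^2 + 48*x + 64 = (x + 4)^3

Eigenvalues and multiplicities (the geometric multiplicity of λ is n − rank(A − λI), which equals the number of Jordan blocks for λ):
  λ = -4: algebraic multiplicity = 3, geometric multiplicity = 2

Determining the block sizes for each eigenvalue:
  λ = -4: 2 blocks summing to 3 forces exactly one block of size 2 and the rest size 1 → block sizes [2, 1]

Assembling the blocks gives a Jordan form
J =
  [-4,  1,  0]
  [ 0, -4,  0]
  [ 0,  0, -4]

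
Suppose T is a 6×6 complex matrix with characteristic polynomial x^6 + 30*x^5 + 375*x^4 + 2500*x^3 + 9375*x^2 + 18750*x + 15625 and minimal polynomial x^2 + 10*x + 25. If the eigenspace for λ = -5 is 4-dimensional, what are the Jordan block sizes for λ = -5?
Block sizes for λ = -5: [2, 2, 1, 1]

Step 1 — from the characteristic polynomial, algebraic multiplicity of λ = -5 is 6. From dim ker(T − (-5)·I) = 4, there are exactly 4 Jordan blocks for λ = -5.
Step 2 — from the minimal polynomial, the factor (x + 5)^2 tells us the largest block for λ = -5 has size 2.
Step 3 — with total size 6, 4 blocks, and largest block 2, the block sizes (in nonincreasing order) are [2, 2, 1, 1].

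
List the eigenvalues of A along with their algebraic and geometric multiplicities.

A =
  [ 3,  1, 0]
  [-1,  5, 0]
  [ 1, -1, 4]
λ = 4: alg = 3, geom = 2

Step 1 — factor the characteristic polynomial to read off the algebraic multiplicities:
  χ_A(x) = (x - 4)^3

Step 2 — compute geometric multiplicities via the rank-nullity identity g(λ) = n − rank(A − λI):
  rank(A − (4)·I) = 1, so dim ker(A − (4)·I) = n − 1 = 2

Summary:
  λ = 4: algebraic multiplicity = 3, geometric multiplicity = 2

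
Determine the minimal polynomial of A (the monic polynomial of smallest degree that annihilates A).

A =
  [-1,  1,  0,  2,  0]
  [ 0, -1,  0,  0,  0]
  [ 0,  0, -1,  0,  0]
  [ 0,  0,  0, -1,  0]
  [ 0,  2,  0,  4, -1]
x^2 + 2*x + 1

The characteristic polynomial is χ_A(x) = (x + 1)^5, so the eigenvalues are known. The minimal polynomial is
  m_A(x) = Π_λ (x − λ)^{k_λ}
where k_λ is the size of the *largest* Jordan block for λ (equivalently, the smallest k with (A − λI)^k v = 0 for every generalised eigenvector v of λ).

  λ = -1: largest Jordan block has size 2, contributing (x + 1)^2

So m_A(x) = (x + 1)^2 = x^2 + 2*x + 1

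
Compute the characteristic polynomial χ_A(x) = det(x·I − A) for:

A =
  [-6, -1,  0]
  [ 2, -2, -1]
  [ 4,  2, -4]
x^3 + 12*x^2 + 48*x + 64

Expanding det(x·I − A) (e.g. by cofactor expansion or by noting that A is similar to its Jordan form J, which has the same characteristic polynomial as A) gives
  χ_A(x) = x^3 + 12*x^2 + 48*x + 64
which factors as (x + 4)^3. The eigenvalues (with algebraic multiplicities) are λ = -4 with multiplicity 3.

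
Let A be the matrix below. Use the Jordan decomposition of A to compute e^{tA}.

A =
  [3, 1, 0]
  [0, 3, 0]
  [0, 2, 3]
e^{tA} =
  [exp(3*t), t*exp(3*t), 0]
  [0, exp(3*t), 0]
  [0, 2*t*exp(3*t), exp(3*t)]

Strategy: write A = P · J · P⁻¹ where J is a Jordan canonical form, so e^{tA} = P · e^{tJ} · P⁻¹, and e^{tJ} can be computed block-by-block.

A has Jordan form
J =
  [3, 1, 0]
  [0, 3, 0]
  [0, 0, 3]
(up to reordering of blocks).

Per-block formulas:
  For a 1×1 block at λ = 3: exp(t · [3]) = [e^(3t)].
  For a 2×2 Jordan block J_2(3): exp(t · J_2(3)) = e^(3t)·(I + t·N), where N is the 2×2 nilpotent shift.

After assembling e^{tJ} and conjugating by P, we get:

e^{tA} =
  [exp(3*t), t*exp(3*t), 0]
  [0, exp(3*t), 0]
  [0, 2*t*exp(3*t), exp(3*t)]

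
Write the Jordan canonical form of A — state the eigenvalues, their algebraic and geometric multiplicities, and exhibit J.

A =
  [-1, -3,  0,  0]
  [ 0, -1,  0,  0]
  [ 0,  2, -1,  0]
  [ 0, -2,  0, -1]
J_2(-1) ⊕ J_1(-1) ⊕ J_1(-1)

The characteristic polynomial is
  det(x·I − A) = x^4 + 4*x^3 + 6*x^2 + 4*x + 1 = (x + 1)^4

Eigenvalues and multiplicities (the geometric multiplicity of λ is n − rank(A − λI), which equals the number of Jordan blocks for λ):
  λ = -1: algebraic multiplicity = 4, geometric multiplicity = 3

Determining the block sizes for each eigenvalue:
  λ = -1: 3 blocks summing to 4 forces exactly one block of size 2 and the rest size 1 → block sizes [2, 1, 1]

Assembling the blocks gives a Jordan form
J =
  [-1,  1,  0,  0]
  [ 0, -1,  0,  0]
  [ 0,  0, -1,  0]
  [ 0,  0,  0, -1]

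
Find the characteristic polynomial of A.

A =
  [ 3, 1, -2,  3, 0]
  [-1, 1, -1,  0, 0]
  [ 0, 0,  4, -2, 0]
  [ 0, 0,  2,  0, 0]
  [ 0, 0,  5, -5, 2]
x^5 - 10*x^4 + 40*x^3 - 80*x^2 + 80*x - 32

Expanding det(x·I − A) (e.g. by cofactor expansion or by noting that A is similar to its Jordan form J, which has the same characteristic polynomial as A) gives
  χ_A(x) = x^5 - 10*x^4 + 40*x^3 - 80*x^2 + 80*x - 32
which factors as (x - 2)^5. The eigenvalues (with algebraic multiplicities) are λ = 2 with multiplicity 5.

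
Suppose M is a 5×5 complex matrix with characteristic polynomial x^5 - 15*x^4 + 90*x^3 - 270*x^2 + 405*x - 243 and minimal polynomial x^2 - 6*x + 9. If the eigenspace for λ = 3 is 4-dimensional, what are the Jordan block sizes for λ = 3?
Block sizes for λ = 3: [2, 1, 1, 1]

Step 1 — from the characteristic polynomial, algebraic multiplicity of λ = 3 is 5. From dim ker(M − (3)·I) = 4, there are exactly 4 Jordan blocks for λ = 3.
Step 2 — from the minimal polynomial, the factor (x − 3)^2 tells us the largest block for λ = 3 has size 2.
Step 3 — with total size 5, 4 blocks, and largest block 2, the block sizes (in nonincreasing order) are [2, 1, 1, 1].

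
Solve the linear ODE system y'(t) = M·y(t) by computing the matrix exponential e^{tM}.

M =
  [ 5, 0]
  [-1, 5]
e^{tM} =
  [exp(5*t), 0]
  [-t*exp(5*t), exp(5*t)]

Strategy: write M = P · J · P⁻¹ where J is a Jordan canonical form, so e^{tM} = P · e^{tJ} · P⁻¹, and e^{tJ} can be computed block-by-block.

M has Jordan form
J =
  [5, 1]
  [0, 5]
(up to reordering of blocks).

Per-block formulas:
  For a 2×2 Jordan block J_2(5): exp(t · J_2(5)) = e^(5t)·(I + t·N), where N is the 2×2 nilpotent shift.

After assembling e^{tJ} and conjugating by P, we get:

e^{tM} =
  [exp(5*t), 0]
  [-t*exp(5*t), exp(5*t)]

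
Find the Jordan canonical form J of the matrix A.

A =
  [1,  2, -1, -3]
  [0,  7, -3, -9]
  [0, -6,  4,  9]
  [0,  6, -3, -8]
J_2(1) ⊕ J_1(1) ⊕ J_1(1)

The characteristic polynomial is
  det(x·I − A) = x^4 - 4*x^3 + 6*x^2 - 4*x + 1 = (x - 1)^4

Eigenvalues and multiplicities (the geometric multiplicity of λ is n − rank(A − λI), which equals the number of Jordan blocks for λ):
  λ = 1: algebraic multiplicity = 4, geometric multiplicity = 3

Determining the block sizes for each eigenvalue:
  λ = 1: 3 blocks summing to 4 forces exactly one block of size 2 and the rest size 1 → block sizes [2, 1, 1]

Assembling the blocks gives a Jordan form
J =
  [1, 1, 0, 0]
  [0, 1, 0, 0]
  [0, 0, 1, 0]
  [0, 0, 0, 1]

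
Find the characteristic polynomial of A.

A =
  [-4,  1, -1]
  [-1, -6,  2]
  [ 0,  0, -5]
x^3 + 15*x^2 + 75*x + 125

Expanding det(x·I − A) (e.g. by cofactor expansion or by noting that A is similar to its Jordan form J, which has the same characteristic polynomial as A) gives
  χ_A(x) = x^3 + 15*x^2 + 75*x + 125
which factors as (x + 5)^3. The eigenvalues (with algebraic multiplicities) are λ = -5 with multiplicity 3.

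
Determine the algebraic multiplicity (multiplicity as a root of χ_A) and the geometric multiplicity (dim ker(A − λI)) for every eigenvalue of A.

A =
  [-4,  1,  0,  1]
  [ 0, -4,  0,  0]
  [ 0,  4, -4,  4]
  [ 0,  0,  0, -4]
λ = -4: alg = 4, geom = 3

Step 1 — factor the characteristic polynomial to read off the algebraic multiplicities:
  χ_A(x) = (x + 4)^4

Step 2 — compute geometric multiplicities via the rank-nullity identity g(λ) = n − rank(A − λI):
  rank(A − (-4)·I) = 1, so dim ker(A − (-4)·I) = n − 1 = 3

Summary:
  λ = -4: algebraic multiplicity = 4, geometric multiplicity = 3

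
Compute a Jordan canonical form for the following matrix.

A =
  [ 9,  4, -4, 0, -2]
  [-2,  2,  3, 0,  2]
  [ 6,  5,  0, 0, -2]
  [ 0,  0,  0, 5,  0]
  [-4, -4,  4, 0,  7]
J_1(3) ⊕ J_2(5) ⊕ J_1(5) ⊕ J_1(5)

The characteristic polynomial is
  det(x·I − A) = x^5 - 23*x^4 + 210*x^3 - 950*x^2 + 2125*x - 1875 = (x - 5)^4*(x - 3)

Eigenvalues and multiplicities (the geometric multiplicity of λ is n − rank(A − λI), which equals the number of Jordan blocks for λ):
  λ = 3: algebraic multiplicity = 1, geometric multiplicity = 1
  λ = 5: algebraic multiplicity = 4, geometric multiplicity = 3

Determining the block sizes for each eigenvalue:
  λ = 3: one block (gm = 1), so the single block has size am = 1 → block sizes [1]
  λ = 5: 3 blocks summing to 4 forces exactly one block of size 2 and the rest size 1 → block sizes [2, 1, 1]

Assembling the blocks gives a Jordan form
J =
  [3, 0, 0, 0, 0]
  [0, 5, 1, 0, 0]
  [0, 0, 5, 0, 0]
  [0, 0, 0, 5, 0]
  [0, 0, 0, 0, 5]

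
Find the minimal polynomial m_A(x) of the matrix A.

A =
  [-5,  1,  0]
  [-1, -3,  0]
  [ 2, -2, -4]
x^2 + 8*x + 16

The characteristic polynomial is χ_A(x) = (x + 4)^3, so the eigenvalues are known. The minimal polynomial is
  m_A(x) = Π_λ (x − λ)^{k_λ}
where k_λ is the size of the *largest* Jordan block for λ (equivalently, the smallest k with (A − λI)^k v = 0 for every generalised eigenvector v of λ).

  λ = -4: largest Jordan block has size 2, contributing (x + 4)^2

So m_A(x) = (x + 4)^2 = x^2 + 8*x + 16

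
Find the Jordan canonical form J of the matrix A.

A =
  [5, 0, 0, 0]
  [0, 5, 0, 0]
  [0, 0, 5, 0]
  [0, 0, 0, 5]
J_1(5) ⊕ J_1(5) ⊕ J_1(5) ⊕ J_1(5)

The characteristic polynomial is
  det(x·I − A) = x^4 - 20*x^3 + 150*x^2 - 500*x + 625 = (x - 5)^4

Eigenvalues and multiplicities (the geometric multiplicity of λ is n − rank(A − λI), which equals the number of Jordan blocks for λ):
  λ = 5: algebraic multiplicity = 4, geometric multiplicity = 4

Determining the block sizes for each eigenvalue:
  λ = 5: gm = am = 4, so every block has size 1 → block sizes [1, 1, 1, 1]

Assembling the blocks gives a Jordan form
J =
  [5, 0, 0, 0]
  [0, 5, 0, 0]
  [0, 0, 5, 0]
  [0, 0, 0, 5]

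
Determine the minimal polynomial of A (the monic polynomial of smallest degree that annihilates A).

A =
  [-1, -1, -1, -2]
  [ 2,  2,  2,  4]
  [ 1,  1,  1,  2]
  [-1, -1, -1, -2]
x^2

The characteristic polynomial is χ_A(x) = x^4, so the eigenvalues are known. The minimal polynomial is
  m_A(x) = Π_λ (x − λ)^{k_λ}
where k_λ is the size of the *largest* Jordan block for λ (equivalently, the smallest k with (A − λI)^k v = 0 for every generalised eigenvector v of λ).

  λ = 0: largest Jordan block has size 2, contributing (x − 0)^2

So m_A(x) = x^2 = x^2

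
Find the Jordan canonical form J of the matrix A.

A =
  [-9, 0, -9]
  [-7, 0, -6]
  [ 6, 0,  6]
J_1(-3) ⊕ J_2(0)

The characteristic polynomial is
  det(x·I − A) = x^3 + 3*x^2 = x^2*(x + 3)

Eigenvalues and multiplicities (the geometric multiplicity of λ is n − rank(A − λI), which equals the number of Jordan blocks for λ):
  λ = -3: algebraic multiplicity = 1, geometric multiplicity = 1
  λ = 0: algebraic multiplicity = 2, geometric multiplicity = 1

Determining the block sizes for each eigenvalue:
  λ = -3: one block (gm = 1), so the single block has size am = 1 → block sizes [1]
  λ = 0: one block (gm = 1), so the single block has size am = 2 → block sizes [2]

Assembling the blocks gives a Jordan form
J =
  [-3, 0, 0]
  [ 0, 0, 1]
  [ 0, 0, 0]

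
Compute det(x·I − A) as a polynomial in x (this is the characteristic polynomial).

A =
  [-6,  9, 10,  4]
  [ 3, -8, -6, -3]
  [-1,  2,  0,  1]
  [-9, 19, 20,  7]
x^4 + 7*x^3 + 18*x^2 + 20*x + 8

Expanding det(x·I − A) (e.g. by cofactor expansion or by noting that A is similar to its Jordan form J, which has the same characteristic polynomial as A) gives
  χ_A(x) = x^4 + 7*x^3 + 18*x^2 + 20*x + 8
which factors as (x + 1)*(x + 2)^3. The eigenvalues (with algebraic multiplicities) are λ = -2 with multiplicity 3, λ = -1 with multiplicity 1.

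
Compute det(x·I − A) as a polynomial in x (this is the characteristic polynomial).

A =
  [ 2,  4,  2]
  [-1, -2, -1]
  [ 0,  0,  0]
x^3

Expanding det(x·I − A) (e.g. by cofactor expansion or by noting that A is similar to its Jordan form J, which has the same characteristic polynomial as A) gives
  χ_A(x) = x^3
which factors as x^3. The eigenvalues (with algebraic multiplicities) are λ = 0 with multiplicity 3.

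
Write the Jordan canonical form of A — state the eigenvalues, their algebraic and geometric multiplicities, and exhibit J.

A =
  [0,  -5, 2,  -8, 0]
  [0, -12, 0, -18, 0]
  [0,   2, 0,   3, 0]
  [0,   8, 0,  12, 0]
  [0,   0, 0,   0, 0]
J_2(0) ⊕ J_2(0) ⊕ J_1(0)

The characteristic polynomial is
  det(x·I − A) = x^5

Eigenvalues and multiplicities (the geometric multiplicity of λ is n − rank(A − λI), which equals the number of Jordan blocks for λ):
  λ = 0: algebraic multiplicity = 5, geometric multiplicity = 3

Determining the block sizes for each eigenvalue:
  λ = 0: with am = 5 and gm = 3, the partition is not yet determined (e.g. several partitions of 5 into 3 parts exist). Let N = A − (0)·I. Computing rank(N^1) = 2, rank(N^2) = 0; the number of blocks of size ≥ j is rank(N^{j−1}) − rank(N^j), giving [3, 2]. So we have 2 block(s) of size 2, 1 block(s) of size 1 → block sizes [2, 2, 1]

Assembling the blocks gives a Jordan form
J =
  [0, 1, 0, 0, 0]
  [0, 0, 0, 0, 0]
  [0, 0, 0, 1, 0]
  [0, 0, 0, 0, 0]
  [0, 0, 0, 0, 0]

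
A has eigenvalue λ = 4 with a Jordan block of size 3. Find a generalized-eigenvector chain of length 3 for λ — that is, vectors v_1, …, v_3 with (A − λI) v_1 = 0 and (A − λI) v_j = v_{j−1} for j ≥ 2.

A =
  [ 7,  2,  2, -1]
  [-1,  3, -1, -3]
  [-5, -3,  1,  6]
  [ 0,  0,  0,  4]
A Jordan chain for λ = 4 of length 3:
v_1 = (0, 1, -1, 0)ᵀ
v_2 = (2, -4, 1, 0)ᵀ
v_3 = (1, 0, 0, 1)ᵀ

Let N = A − (4)·I. We want v_3 with N^3 v_3 = 0 but N^2 v_3 ≠ 0; then v_{j-1} := N · v_j for j = 3, …, 2.

Pick v_3 = (1, 0, 0, 1)ᵀ.
Then v_2 = N · v_3 = (2, -4, 1, 0)ᵀ.
Then v_1 = N · v_2 = (0, 1, -1, 0)ᵀ.

Sanity check: (A − (4)·I) v_1 = (0, 0, 0, 0)ᵀ = 0. ✓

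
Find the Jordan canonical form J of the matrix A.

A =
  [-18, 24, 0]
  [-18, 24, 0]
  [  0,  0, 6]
J_1(0) ⊕ J_1(6) ⊕ J_1(6)

The characteristic polynomial is
  det(x·I − A) = x^3 - 12*x^2 + 36*x = x*(x - 6)^2

Eigenvalues and multiplicities (the geometric multiplicity of λ is n − rank(A − λI), which equals the number of Jordan blocks for λ):
  λ = 0: algebraic multiplicity = 1, geometric multiplicity = 1
  λ = 6: algebraic multiplicity = 2, geometric multiplicity = 2

Determining the block sizes for each eigenvalue:
  λ = 0: one block (gm = 1), so the single block has size am = 1 → block sizes [1]
  λ = 6: gm = am = 2, so every block has size 1 → block sizes [1, 1]

Assembling the blocks gives a Jordan form
J =
  [0, 0, 0]
  [0, 6, 0]
  [0, 0, 6]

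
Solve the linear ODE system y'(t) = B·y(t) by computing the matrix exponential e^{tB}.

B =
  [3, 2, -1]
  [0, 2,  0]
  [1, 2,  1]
e^{tB} =
  [t*exp(2*t) + exp(2*t), 2*t*exp(2*t), -t*exp(2*t)]
  [0, exp(2*t), 0]
  [t*exp(2*t), 2*t*exp(2*t), -t*exp(2*t) + exp(2*t)]

Strategy: write B = P · J · P⁻¹ where J is a Jordan canonical form, so e^{tB} = P · e^{tJ} · P⁻¹, and e^{tJ} can be computed block-by-block.

B has Jordan form
J =
  [2, 1, 0]
  [0, 2, 0]
  [0, 0, 2]
(up to reordering of blocks).

Per-block formulas:
  For a 2×2 Jordan block J_2(2): exp(t · J_2(2)) = e^(2t)·(I + t·N), where N is the 2×2 nilpotent shift.
  For a 1×1 block at λ = 2: exp(t · [2]) = [e^(2t)].

After assembling e^{tJ} and conjugating by P, we get:

e^{tB} =
  [t*exp(2*t) + exp(2*t), 2*t*exp(2*t), -t*exp(2*t)]
  [0, exp(2*t), 0]
  [t*exp(2*t), 2*t*exp(2*t), -t*exp(2*t) + exp(2*t)]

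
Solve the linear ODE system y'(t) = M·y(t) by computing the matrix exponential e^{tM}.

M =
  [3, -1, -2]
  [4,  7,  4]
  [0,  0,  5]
e^{tM} =
  [-2*t*exp(5*t) + exp(5*t), -t*exp(5*t), -2*t*exp(5*t)]
  [4*t*exp(5*t), 2*t*exp(5*t) + exp(5*t), 4*t*exp(5*t)]
  [0, 0, exp(5*t)]

Strategy: write M = P · J · P⁻¹ where J is a Jordan canonical form, so e^{tM} = P · e^{tJ} · P⁻¹, and e^{tJ} can be computed block-by-block.

M has Jordan form
J =
  [5, 1, 0]
  [0, 5, 0]
  [0, 0, 5]
(up to reordering of blocks).

Per-block formulas:
  For a 2×2 Jordan block J_2(5): exp(t · J_2(5)) = e^(5t)·(I + t·N), where N is the 2×2 nilpotent shift.
  For a 1×1 block at λ = 5: exp(t · [5]) = [e^(5t)].

After assembling e^{tJ} and conjugating by P, we get:

e^{tM} =
  [-2*t*exp(5*t) + exp(5*t), -t*exp(5*t), -2*t*exp(5*t)]
  [4*t*exp(5*t), 2*t*exp(5*t) + exp(5*t), 4*t*exp(5*t)]
  [0, 0, exp(5*t)]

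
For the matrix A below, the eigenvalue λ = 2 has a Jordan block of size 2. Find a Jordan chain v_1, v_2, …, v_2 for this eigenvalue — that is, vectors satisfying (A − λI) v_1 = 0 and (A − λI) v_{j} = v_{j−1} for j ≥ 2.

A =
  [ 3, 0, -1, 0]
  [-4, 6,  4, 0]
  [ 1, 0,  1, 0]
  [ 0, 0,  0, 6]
A Jordan chain for λ = 2 of length 2:
v_1 = (1, 0, 1, 0)ᵀ
v_2 = (1, 1, 0, 0)ᵀ

Let N = A − (2)·I. We want v_2 with N^2 v_2 = 0 but N^1 v_2 ≠ 0; then v_{j-1} := N · v_j for j = 2, …, 2.

Pick v_2 = (1, 1, 0, 0)ᵀ.
Then v_1 = N · v_2 = (1, 0, 1, 0)ᵀ.

Sanity check: (A − (2)·I) v_1 = (0, 0, 0, 0)ᵀ = 0. ✓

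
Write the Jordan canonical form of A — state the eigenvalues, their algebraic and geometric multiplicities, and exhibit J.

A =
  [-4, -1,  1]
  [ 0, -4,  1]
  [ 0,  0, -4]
J_3(-4)

The characteristic polynomial is
  det(x·I − A) = x^3 + 12*x^2 + 48*x + 64 = (x + 4)^3

Eigenvalues and multiplicities (the geometric multiplicity of λ is n − rank(A − λI), which equals the number of Jordan blocks for λ):
  λ = -4: algebraic multiplicity = 3, geometric multiplicity = 1

Determining the block sizes for each eigenvalue:
  λ = -4: one block (gm = 1), so the single block has size am = 3 → block sizes [3]

Assembling the blocks gives a Jordan form
J =
  [-4,  1,  0]
  [ 0, -4,  1]
  [ 0,  0, -4]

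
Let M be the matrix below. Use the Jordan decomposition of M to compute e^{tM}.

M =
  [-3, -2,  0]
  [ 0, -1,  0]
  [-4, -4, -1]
e^{tM} =
  [exp(-3*t), -exp(-t) + exp(-3*t), 0]
  [0, exp(-t), 0]
  [-2*exp(-t) + 2*exp(-3*t), -2*exp(-t) + 2*exp(-3*t), exp(-t)]

Strategy: write M = P · J · P⁻¹ where J is a Jordan canonical form, so e^{tM} = P · e^{tJ} · P⁻¹, and e^{tJ} can be computed block-by-block.

M has Jordan form
J =
  [-3,  0,  0]
  [ 0, -1,  0]
  [ 0,  0, -1]
(up to reordering of blocks).

Per-block formulas:
  For a 1×1 block at λ = -1: exp(t · [-1]) = [e^(-1t)].
  For a 1×1 block at λ = -3: exp(t · [-3]) = [e^(-3t)].

After assembling e^{tJ} and conjugating by P, we get:

e^{tM} =
  [exp(-3*t), -exp(-t) + exp(-3*t), 0]
  [0, exp(-t), 0]
  [-2*exp(-t) + 2*exp(-3*t), -2*exp(-t) + 2*exp(-3*t), exp(-t)]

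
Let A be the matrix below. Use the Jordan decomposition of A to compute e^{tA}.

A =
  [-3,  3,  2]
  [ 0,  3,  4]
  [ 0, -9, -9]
e^{tA} =
  [exp(-3*t), 3*t*exp(-3*t), 2*t*exp(-3*t)]
  [0, 6*t*exp(-3*t) + exp(-3*t), 4*t*exp(-3*t)]
  [0, -9*t*exp(-3*t), -6*t*exp(-3*t) + exp(-3*t)]

Strategy: write A = P · J · P⁻¹ where J is a Jordan canonical form, so e^{tA} = P · e^{tJ} · P⁻¹, and e^{tJ} can be computed block-by-block.

A has Jordan form
J =
  [-3,  1,  0]
  [ 0, -3,  0]
  [ 0,  0, -3]
(up to reordering of blocks).

Per-block formulas:
  For a 1×1 block at λ = -3: exp(t · [-3]) = [e^(-3t)].
  For a 2×2 Jordan block J_2(-3): exp(t · J_2(-3)) = e^(-3t)·(I + t·N), where N is the 2×2 nilpotent shift.

After assembling e^{tJ} and conjugating by P, we get:

e^{tA} =
  [exp(-3*t), 3*t*exp(-3*t), 2*t*exp(-3*t)]
  [0, 6*t*exp(-3*t) + exp(-3*t), 4*t*exp(-3*t)]
  [0, -9*t*exp(-3*t), -6*t*exp(-3*t) + exp(-3*t)]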